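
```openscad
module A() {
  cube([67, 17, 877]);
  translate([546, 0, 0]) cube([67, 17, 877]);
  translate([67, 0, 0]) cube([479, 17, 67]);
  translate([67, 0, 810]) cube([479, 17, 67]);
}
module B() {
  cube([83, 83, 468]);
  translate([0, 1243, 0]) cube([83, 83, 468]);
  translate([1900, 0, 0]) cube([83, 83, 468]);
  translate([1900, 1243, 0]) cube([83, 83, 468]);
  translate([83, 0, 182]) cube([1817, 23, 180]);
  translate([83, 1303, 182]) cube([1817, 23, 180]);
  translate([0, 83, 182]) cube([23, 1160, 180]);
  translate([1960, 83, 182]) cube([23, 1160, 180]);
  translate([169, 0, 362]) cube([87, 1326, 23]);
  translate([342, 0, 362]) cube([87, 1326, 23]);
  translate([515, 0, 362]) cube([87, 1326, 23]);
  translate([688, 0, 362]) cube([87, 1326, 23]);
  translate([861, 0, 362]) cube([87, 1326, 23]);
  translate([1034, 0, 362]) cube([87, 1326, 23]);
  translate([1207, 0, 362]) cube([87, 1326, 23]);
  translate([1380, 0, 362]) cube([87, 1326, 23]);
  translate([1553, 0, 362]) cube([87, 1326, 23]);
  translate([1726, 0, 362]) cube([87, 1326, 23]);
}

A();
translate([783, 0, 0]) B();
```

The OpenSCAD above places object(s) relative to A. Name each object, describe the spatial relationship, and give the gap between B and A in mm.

The bed frame's nearest face is 170 mm from the picture frame's +x face.

A is a picture frame. B is a bed frame. The bed frame is on the floor beside the picture frame on its +x side. The gap between the bed frame and the picture frame is 170 mm.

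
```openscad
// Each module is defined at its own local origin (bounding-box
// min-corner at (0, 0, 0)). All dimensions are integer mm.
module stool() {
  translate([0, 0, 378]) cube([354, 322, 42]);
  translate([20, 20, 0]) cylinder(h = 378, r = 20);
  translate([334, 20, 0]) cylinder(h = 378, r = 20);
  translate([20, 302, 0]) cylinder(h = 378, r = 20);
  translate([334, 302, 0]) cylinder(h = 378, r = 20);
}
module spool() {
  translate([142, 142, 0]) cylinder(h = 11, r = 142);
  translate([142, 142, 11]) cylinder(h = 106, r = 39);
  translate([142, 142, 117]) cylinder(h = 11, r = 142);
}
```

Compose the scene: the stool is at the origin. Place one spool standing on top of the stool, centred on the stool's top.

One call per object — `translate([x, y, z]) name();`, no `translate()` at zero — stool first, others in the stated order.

stool();
translate([35, 19, 420]) spool();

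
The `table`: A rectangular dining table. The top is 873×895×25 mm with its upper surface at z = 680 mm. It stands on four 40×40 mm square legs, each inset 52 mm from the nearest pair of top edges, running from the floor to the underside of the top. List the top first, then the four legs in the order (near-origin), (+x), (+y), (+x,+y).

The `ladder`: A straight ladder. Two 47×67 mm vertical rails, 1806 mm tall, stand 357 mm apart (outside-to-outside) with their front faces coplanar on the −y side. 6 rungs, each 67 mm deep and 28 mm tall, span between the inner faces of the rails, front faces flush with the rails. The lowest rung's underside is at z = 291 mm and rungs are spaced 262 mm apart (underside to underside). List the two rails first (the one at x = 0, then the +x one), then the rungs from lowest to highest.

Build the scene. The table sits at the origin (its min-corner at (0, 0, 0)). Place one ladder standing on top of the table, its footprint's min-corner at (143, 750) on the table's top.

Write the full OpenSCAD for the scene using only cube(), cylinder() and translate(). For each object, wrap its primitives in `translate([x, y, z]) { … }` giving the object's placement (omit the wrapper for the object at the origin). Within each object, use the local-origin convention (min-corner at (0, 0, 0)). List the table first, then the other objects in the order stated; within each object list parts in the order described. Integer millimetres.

translate([0, 0, 655]) cube([873, 895, 25]);
translate([52, 52, 0]) cube([40, 40, 655]);
translate([781, 52, 0]) cube([40, 40, 655]);
translate([52, 803, 0]) cube([40, 40, 655]);
translate([781, 803, 0]) cube([40, 40, 655]);
translate([143, 750, 680]) {
  cube([47, 67, 1806]);
  translate([310, 0, 0]) cube([47, 67, 1806]);
  translate([47, 0, 291]) cube([263, 67, 28]);
  translate([47, 0, 553]) cube([263, 67, 28]);
  translate([47, 0, 815]) cube([263, 67, 28]);
  translate([47, 0, 1077]) cube([263, 67, 28]);
  translate([47, 0, 1339]) cube([263, 67, 28]);
  translate([47, 0, 1601]) cube([263, 67, 28]);
}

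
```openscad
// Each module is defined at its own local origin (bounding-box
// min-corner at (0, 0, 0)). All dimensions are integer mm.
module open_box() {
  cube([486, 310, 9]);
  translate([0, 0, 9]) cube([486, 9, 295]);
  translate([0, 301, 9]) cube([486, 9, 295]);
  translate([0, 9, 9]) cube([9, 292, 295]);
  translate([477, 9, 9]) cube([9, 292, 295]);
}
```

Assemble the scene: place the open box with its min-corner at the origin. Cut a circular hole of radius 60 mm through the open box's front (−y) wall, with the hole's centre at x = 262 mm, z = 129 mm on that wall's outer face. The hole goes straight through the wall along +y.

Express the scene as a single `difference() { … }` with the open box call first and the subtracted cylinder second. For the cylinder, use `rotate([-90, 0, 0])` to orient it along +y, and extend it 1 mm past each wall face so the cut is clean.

difference() {
  open_box();
  translate([262, -1, 129]) rotate([-90, 0, 0]) cylinder(h = 11, r = 60);
}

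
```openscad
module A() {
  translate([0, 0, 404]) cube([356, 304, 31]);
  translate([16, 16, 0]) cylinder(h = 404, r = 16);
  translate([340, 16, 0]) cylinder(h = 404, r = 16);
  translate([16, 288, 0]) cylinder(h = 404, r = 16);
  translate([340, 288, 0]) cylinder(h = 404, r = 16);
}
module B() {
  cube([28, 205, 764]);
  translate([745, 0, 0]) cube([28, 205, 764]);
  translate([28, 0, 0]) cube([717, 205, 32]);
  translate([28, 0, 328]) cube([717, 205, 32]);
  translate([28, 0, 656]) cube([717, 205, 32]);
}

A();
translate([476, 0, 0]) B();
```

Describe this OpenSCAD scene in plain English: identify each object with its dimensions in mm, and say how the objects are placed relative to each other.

A is a four-legged stool. The seat is 356×304 mm, 31 mm thick, top at z = 435 mm. It stands on four round legs, each 32 mm in diameter, from z = 0 to the seat underside, each leg's axis is inset half a diameter from the nearest pair of seat edges (so the leg's bounding box is flush with the corner).

B is a bookshelf 773 mm wide overall, 205 mm deep and 764 mm tall. The two sides are 28 mm thick vertical panels. 3 horizontal shelves of 32 mm thickness span between the inner faces of the sides; the lowest shelf sits on the floor and shelves are stacked with a clear vertical gap of 296 mm between each pair.

The bookshelf is on the floor beside the stool on its +x side.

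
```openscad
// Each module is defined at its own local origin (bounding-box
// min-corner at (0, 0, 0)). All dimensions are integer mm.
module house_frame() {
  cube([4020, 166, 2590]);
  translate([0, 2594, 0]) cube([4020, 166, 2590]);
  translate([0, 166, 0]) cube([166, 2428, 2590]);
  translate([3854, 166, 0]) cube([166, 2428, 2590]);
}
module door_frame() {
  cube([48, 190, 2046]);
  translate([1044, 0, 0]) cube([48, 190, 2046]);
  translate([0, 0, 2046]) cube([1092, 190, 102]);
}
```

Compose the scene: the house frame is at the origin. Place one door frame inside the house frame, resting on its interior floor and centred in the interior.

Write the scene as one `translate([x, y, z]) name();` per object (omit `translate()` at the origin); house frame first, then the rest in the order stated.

house_frame();
translate([1464, 1285, 0]) door_frame();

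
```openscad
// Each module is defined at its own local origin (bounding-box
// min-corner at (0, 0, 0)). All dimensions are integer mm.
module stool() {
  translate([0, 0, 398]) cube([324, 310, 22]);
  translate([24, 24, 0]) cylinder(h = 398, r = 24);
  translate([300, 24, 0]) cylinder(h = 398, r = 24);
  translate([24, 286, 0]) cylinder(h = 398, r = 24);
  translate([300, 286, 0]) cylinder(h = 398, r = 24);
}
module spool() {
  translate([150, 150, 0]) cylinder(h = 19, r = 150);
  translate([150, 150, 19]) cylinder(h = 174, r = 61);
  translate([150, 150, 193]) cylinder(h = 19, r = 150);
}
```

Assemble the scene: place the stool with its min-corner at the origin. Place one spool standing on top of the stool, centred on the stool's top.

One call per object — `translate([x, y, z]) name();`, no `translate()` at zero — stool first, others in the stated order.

stool();
translate([12, 5, 420]) spool();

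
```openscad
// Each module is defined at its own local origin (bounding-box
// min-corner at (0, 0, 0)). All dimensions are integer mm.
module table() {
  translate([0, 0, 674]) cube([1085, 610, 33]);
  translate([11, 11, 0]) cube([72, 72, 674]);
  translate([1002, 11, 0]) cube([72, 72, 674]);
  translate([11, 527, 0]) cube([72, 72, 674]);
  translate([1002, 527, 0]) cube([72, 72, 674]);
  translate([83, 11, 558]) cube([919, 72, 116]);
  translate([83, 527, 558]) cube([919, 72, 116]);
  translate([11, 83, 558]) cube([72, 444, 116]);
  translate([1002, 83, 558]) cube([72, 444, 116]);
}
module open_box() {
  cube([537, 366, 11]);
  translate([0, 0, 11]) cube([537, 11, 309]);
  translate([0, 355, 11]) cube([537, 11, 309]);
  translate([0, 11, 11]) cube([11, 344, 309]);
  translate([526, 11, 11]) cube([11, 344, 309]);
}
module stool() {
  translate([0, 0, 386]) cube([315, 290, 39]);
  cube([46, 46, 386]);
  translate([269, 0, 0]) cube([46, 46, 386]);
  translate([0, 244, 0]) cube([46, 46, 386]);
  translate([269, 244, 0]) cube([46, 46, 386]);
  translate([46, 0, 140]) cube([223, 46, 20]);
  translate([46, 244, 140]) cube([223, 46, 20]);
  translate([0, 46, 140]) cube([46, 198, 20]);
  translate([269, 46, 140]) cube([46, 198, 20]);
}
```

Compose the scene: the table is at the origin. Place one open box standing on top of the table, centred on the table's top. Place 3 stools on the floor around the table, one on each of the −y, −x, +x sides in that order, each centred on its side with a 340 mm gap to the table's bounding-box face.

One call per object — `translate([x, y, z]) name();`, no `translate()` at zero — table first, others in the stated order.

table();
translate([274, 122, 707]) open_box();
translate([385, -630, 0]) stool();
translate([-655, 160, 0]) stool();
translate([1425, 160, 0]) stool();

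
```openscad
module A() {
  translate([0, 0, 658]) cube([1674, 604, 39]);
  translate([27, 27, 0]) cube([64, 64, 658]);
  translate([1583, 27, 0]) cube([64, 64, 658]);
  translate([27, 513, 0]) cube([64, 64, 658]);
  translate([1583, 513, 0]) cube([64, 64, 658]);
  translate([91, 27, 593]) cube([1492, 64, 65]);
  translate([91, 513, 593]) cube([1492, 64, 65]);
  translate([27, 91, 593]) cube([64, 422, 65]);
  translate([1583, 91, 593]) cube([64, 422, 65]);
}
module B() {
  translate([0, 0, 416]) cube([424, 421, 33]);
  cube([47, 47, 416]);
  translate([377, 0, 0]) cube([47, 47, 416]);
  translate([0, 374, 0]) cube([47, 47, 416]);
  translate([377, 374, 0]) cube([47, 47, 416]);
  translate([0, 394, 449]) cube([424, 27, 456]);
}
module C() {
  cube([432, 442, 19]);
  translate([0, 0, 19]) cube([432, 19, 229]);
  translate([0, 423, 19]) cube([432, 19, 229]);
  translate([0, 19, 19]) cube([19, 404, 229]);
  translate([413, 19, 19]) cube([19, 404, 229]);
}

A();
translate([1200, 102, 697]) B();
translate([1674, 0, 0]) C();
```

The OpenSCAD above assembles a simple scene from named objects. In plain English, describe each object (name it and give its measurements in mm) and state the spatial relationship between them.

A is a table with a 1674×604 mm rectangular top, 39 mm thick, top surface at z = 697 mm, supported by four 64×64 mm square legs, each inset 27 mm from the nearest pair of top edges, running from the floor. Four apron rails, 64 mm thick and 65 mm tall, run between adjacent legs with their top edges flush with the underside of the top and their outer faces flush with the legs' outer faces.

B is a chair. The seat is a 424×421×33 mm slab with its top at z = 449 mm, on four 47×47 mm corner legs (flush with the seat edges, standing on z = 0). A flat backrest 27 mm thick, 456 mm tall, spans the full seat width and rises from the seat top along its +y edge, rear face flush with the rear of the seat.

C is an open storage box with external size 432×442×248 mm and wall thickness 19 mm (the base is also 19 mm thick). The base covers the whole footprint; the four walls stand on the base, with the y-facing walls full-width and the x-facing walls fitting between their inner faces.

The chair is on top of the table. The open box is against the table's +x side, with their −y faces flush.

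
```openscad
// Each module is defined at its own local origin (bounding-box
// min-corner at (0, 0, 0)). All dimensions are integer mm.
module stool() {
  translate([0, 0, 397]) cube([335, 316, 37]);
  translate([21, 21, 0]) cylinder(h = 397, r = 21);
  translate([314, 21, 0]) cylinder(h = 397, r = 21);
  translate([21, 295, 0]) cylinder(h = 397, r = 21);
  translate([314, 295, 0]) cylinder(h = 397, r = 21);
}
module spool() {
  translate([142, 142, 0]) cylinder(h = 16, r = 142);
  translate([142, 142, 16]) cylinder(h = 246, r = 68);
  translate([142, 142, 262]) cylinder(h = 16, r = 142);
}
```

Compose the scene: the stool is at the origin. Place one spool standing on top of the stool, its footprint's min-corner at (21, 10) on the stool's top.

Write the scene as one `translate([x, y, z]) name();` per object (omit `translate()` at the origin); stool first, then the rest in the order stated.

stool();
translate([21, 10, 434]) spool();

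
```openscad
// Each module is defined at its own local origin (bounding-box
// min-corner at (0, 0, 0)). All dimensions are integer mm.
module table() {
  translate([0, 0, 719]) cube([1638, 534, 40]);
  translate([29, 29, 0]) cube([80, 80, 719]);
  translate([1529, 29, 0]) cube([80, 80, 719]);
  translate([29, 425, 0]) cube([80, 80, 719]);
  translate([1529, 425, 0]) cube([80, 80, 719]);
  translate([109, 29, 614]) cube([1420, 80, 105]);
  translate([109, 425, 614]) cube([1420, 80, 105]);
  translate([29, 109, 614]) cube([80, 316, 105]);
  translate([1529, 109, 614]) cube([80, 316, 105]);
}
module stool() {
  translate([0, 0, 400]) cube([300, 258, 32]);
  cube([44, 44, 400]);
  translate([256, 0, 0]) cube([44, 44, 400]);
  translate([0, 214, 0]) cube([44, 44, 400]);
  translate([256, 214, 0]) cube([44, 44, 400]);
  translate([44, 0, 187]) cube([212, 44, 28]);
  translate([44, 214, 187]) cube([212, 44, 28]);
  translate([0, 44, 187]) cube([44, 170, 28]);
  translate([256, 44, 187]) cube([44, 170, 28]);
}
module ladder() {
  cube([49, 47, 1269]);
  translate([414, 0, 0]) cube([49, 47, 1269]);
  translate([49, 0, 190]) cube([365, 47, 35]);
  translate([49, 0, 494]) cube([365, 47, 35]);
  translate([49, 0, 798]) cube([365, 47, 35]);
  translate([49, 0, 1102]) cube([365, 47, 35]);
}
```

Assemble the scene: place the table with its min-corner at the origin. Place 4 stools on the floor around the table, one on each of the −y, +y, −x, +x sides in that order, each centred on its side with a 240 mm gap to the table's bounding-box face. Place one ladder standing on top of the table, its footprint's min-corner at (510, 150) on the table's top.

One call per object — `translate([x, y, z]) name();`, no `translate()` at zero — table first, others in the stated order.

table();
translate([669, -498, 0]) stool();
translate([669, 774, 0]) stool();
translate([-540, 138, 0]) stool();
translate([1878, 138, 0]) stool();
translate([510, 150, 759]) ladder();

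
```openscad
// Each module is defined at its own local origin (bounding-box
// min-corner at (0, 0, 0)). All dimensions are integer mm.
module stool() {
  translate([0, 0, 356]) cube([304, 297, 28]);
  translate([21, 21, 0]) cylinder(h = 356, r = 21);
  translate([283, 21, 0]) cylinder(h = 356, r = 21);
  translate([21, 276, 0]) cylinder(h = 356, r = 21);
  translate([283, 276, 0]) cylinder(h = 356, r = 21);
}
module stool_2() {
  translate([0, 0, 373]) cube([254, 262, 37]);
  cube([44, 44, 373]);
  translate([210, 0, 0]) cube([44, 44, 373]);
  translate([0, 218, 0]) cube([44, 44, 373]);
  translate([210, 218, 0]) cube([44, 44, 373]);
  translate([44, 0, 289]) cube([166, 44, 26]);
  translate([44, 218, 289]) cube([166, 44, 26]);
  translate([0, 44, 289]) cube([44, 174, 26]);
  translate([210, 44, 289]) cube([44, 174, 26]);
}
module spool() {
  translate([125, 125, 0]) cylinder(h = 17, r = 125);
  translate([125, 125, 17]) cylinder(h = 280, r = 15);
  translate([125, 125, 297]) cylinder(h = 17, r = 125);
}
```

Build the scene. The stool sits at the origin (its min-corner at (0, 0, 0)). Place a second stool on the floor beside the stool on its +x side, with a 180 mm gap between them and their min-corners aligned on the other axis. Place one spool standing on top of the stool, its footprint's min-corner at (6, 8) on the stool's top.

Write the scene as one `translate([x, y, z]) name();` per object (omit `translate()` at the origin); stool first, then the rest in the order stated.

stool();
translate([484, 0, 0]) stool_2();
translate([6, 8, 384]) spool();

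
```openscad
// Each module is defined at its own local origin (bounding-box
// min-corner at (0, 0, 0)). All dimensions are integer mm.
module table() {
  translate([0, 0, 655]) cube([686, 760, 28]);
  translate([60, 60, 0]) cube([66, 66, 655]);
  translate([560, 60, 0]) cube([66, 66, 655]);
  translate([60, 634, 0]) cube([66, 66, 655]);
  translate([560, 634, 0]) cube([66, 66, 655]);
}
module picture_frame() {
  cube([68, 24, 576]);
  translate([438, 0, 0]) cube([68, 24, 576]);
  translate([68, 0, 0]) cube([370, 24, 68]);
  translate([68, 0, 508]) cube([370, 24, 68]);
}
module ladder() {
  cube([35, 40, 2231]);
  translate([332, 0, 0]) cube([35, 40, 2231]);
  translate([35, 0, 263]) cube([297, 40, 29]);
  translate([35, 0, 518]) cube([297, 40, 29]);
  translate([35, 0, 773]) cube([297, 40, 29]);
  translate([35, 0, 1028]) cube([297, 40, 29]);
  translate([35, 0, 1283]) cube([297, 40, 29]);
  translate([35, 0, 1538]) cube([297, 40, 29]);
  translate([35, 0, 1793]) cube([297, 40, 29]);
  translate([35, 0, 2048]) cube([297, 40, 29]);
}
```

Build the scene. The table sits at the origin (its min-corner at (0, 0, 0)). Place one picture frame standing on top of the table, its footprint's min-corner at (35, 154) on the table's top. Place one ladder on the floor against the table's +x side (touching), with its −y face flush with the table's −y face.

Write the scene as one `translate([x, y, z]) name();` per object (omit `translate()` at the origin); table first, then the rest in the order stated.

table();
translate([35, 154, 683]) picture_frame();
translate([686, 0, 0]) ladder();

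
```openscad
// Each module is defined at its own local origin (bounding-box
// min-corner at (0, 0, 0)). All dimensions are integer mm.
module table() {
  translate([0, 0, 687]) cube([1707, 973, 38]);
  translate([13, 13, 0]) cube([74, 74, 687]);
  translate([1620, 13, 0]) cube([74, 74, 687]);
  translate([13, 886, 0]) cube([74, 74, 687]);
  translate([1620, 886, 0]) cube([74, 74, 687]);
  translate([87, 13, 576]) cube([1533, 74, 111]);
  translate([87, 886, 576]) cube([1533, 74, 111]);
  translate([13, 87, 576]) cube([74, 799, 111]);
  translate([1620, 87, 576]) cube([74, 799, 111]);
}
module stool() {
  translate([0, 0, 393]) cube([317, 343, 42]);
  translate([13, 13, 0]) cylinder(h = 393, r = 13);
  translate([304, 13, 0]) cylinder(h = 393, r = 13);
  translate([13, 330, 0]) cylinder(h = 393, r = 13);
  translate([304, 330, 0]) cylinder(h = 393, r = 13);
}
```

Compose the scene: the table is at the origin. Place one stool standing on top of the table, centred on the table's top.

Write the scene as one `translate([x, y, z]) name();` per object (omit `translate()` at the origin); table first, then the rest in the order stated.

table();
translate([695, 315, 725]) stool();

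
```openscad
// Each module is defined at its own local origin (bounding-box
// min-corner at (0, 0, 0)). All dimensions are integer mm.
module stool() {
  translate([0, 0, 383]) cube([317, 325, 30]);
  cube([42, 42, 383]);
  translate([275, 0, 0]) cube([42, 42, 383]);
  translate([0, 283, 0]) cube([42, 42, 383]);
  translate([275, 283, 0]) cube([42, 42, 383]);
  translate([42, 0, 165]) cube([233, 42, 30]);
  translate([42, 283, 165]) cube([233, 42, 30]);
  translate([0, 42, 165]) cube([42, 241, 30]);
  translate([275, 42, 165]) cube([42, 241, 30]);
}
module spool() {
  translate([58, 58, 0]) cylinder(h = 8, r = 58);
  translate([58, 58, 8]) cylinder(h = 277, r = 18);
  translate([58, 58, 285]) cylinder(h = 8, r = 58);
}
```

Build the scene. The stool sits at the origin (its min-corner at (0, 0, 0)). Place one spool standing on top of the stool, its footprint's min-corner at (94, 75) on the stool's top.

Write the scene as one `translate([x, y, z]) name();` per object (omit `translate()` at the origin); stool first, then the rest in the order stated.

stool();
translate([94, 75, 413]) spool();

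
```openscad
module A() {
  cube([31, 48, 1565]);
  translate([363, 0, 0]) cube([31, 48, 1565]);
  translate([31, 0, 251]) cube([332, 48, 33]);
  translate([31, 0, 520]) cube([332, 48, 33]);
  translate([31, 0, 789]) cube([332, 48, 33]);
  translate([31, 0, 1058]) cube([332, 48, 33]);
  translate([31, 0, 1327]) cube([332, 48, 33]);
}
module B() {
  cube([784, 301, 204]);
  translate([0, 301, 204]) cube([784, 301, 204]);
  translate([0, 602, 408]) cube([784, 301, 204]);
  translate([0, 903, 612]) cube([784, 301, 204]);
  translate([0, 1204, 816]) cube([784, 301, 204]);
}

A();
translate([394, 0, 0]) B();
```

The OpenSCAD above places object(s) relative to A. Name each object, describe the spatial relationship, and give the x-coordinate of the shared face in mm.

A is a ladder. B is a staircase. The staircase is against the ladder's +x side, with their −y faces flush. The x-coordinate of the shared face is 394 mm.

The ladder's +x face and the staircase's −x face are both at x = 394 mm.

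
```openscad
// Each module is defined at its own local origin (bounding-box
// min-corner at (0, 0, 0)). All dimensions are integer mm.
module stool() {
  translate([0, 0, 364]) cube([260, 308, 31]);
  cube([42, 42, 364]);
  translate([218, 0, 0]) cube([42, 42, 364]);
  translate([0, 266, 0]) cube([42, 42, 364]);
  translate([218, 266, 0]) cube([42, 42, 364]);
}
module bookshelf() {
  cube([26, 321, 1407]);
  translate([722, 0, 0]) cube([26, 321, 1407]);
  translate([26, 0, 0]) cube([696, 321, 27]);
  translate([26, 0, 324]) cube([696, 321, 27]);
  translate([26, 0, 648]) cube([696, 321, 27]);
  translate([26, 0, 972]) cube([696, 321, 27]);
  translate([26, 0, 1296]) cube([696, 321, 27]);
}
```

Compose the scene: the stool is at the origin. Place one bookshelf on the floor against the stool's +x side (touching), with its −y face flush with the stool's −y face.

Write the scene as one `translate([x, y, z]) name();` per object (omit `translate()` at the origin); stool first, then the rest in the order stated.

stool();
translate([260, 0, 0]) bookshelf();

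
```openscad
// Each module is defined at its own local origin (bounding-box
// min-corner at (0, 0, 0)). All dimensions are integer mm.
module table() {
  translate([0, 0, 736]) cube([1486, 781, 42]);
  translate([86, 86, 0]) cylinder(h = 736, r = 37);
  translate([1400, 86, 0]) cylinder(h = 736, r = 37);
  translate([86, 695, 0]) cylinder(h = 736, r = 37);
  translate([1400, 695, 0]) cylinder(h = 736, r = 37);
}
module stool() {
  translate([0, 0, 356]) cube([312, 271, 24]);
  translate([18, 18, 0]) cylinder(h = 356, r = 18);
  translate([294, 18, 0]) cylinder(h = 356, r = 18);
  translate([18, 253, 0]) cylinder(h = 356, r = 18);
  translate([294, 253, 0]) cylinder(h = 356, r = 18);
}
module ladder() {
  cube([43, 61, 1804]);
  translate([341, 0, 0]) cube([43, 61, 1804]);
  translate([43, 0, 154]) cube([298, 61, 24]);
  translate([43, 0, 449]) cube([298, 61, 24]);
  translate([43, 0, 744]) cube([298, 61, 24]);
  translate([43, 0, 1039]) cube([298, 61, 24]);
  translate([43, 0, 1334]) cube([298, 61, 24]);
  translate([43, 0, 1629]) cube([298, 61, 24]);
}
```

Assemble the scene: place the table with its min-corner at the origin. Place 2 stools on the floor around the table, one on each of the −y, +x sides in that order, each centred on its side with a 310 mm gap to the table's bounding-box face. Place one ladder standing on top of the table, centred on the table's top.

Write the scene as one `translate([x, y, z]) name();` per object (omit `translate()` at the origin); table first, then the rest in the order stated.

table();
translate([587, -581, 0]) stool();
translate([1796, 255, 0]) stool();
translate([551, 360, 778]) ladder();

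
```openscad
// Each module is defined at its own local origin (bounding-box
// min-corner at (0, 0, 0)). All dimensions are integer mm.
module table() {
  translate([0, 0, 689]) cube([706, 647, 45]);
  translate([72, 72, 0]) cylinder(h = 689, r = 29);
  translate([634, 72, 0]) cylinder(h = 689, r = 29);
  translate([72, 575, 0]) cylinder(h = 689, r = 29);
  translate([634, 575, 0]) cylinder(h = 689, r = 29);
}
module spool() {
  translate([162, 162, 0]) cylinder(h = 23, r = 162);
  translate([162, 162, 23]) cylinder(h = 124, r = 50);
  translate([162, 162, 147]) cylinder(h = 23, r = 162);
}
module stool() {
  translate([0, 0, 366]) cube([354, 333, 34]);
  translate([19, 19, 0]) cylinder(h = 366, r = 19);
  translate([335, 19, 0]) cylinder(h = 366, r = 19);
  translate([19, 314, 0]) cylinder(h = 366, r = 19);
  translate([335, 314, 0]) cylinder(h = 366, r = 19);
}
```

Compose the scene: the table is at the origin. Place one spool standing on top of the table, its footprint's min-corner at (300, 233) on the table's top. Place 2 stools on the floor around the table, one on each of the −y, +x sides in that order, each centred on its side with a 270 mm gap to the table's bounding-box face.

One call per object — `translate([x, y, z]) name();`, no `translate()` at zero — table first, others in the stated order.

table();
translate([300, 233, 734]) spool();
translate([176, -603, 0]) stool();
translate([976, 157, 0]) stool();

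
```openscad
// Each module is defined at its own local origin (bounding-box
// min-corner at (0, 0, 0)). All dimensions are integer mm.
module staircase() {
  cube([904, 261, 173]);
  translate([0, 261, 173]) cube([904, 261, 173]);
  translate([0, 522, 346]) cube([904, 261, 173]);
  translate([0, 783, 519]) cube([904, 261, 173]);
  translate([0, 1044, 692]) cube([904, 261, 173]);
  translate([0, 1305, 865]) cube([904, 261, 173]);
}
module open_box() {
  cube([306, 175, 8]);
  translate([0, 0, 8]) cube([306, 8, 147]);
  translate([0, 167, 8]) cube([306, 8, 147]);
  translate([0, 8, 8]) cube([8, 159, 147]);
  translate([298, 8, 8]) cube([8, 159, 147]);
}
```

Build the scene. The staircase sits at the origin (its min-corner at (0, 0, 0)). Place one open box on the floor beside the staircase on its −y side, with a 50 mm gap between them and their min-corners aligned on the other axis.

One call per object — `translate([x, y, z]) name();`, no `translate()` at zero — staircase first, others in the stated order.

staircase();
translate([0, -225, 0]) open_box();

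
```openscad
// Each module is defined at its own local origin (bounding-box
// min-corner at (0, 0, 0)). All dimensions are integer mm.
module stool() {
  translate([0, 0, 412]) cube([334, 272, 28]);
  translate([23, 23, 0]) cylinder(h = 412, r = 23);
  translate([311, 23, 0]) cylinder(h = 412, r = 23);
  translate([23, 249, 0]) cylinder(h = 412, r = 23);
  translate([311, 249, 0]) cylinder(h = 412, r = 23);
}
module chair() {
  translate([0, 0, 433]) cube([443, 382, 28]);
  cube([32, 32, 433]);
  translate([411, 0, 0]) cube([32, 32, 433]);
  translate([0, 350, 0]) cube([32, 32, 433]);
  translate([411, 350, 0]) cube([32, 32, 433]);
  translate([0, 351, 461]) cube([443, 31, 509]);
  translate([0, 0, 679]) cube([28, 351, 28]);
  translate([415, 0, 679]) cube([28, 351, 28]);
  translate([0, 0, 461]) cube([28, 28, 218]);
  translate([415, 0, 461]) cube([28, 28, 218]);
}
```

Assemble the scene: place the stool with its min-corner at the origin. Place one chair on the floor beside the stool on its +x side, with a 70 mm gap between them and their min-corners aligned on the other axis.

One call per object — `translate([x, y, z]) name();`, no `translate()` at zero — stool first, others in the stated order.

stool();
translate([404, 0, 0]) chair();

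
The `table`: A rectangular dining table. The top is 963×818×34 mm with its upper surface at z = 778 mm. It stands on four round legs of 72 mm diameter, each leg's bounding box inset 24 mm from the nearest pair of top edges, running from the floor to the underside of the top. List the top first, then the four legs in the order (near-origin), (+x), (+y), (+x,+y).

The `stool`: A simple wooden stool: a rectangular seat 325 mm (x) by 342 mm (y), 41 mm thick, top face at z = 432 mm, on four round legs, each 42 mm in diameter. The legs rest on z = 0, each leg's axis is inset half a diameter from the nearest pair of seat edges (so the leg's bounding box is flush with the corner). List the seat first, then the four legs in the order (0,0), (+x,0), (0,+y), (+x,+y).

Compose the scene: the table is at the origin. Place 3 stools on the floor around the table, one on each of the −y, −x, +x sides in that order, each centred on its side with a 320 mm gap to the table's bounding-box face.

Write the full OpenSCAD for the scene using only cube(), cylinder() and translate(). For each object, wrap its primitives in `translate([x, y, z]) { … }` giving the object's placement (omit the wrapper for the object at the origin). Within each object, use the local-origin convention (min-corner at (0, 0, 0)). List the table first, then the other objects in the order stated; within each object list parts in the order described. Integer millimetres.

translate([0, 0, 744]) cube([963, 818, 34]);
translate([60, 60, 0]) cylinder(h = 744, r = 36);
translate([903, 60, 0]) cylinder(h = 744, r = 36);
translate([60, 758, 0]) cylinder(h = 744, r = 36);
translate([903, 758, 0]) cylinder(h = 744, r = 36);
translate([319, -662, 0]) {
  translate([0, 0, 391]) cube([325, 342, 41]);
  translate([21, 21, 0]) cylinder(h = 391, r = 21);
  translate([304, 21, 0]) cylinder(h = 391, r = 21);
  translate([21, 321, 0]) cylinder(h = 391, r = 21);
  translate([304, 321, 0]) cylinder(h = 391, r = 21);
}
translate([-645, 238, 0]) {
  translate([0, 0, 391]) cube([325, 342, 41]);
  translate([21, 21, 0]) cylinder(h = 391, r = 21);
  translate([304, 21, 0]) cylinder(h = 391, r = 21);
  translate([21, 321, 0]) cylinder(h = 391, r = 21);
  translate([304, 321, 0]) cylinder(h = 391, r = 21);
}
translate([1283, 238, 0]) {
  translate([0, 0, 391]) cube([325, 342, 41]);
  translate([21, 21, 0]) cylinder(h = 391, r = 21);
  translate([304, 21, 0]) cylinder(h = 391, r = 21);
  translate([21, 321, 0]) cylinder(h = 391, r = 21);
  translate([304, 321, 0]) cylinder(h = 391, r = 21);
}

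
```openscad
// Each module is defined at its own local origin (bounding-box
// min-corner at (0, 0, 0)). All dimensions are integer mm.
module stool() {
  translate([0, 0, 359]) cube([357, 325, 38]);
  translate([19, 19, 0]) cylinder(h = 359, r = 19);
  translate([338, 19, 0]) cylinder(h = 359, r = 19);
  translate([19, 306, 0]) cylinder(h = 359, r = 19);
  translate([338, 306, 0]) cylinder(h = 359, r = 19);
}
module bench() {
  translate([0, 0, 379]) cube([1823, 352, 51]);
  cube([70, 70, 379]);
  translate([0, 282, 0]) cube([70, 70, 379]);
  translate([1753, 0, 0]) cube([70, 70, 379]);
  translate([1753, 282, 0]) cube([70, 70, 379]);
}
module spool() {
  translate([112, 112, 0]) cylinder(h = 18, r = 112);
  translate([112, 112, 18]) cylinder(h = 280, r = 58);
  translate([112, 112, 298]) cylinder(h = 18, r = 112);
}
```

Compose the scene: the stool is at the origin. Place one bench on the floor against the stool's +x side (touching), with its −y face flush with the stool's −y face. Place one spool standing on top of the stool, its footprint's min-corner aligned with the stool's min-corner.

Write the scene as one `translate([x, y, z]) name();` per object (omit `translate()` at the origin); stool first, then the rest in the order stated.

stool();
translate([357, 0, 0]) bench();
translate([0, 0, 397]) spool();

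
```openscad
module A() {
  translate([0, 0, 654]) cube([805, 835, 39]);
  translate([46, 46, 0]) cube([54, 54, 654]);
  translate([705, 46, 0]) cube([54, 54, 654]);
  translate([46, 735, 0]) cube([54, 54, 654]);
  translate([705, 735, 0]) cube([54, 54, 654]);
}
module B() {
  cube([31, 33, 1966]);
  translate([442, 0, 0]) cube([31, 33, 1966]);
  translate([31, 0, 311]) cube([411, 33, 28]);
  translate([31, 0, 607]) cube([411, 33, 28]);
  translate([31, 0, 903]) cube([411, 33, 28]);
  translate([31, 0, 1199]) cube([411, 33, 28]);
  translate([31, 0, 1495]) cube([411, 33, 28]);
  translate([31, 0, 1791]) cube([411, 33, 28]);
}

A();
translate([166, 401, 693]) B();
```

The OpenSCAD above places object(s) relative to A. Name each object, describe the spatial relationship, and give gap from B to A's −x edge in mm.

A is a table. B is a ladder. The ladder is on top of the table, centred. The gap from the ladder to the table's −x edge is 166 mm.

The ladder's min-x is at 166; the table's min-x is 0; gap = 166 mm.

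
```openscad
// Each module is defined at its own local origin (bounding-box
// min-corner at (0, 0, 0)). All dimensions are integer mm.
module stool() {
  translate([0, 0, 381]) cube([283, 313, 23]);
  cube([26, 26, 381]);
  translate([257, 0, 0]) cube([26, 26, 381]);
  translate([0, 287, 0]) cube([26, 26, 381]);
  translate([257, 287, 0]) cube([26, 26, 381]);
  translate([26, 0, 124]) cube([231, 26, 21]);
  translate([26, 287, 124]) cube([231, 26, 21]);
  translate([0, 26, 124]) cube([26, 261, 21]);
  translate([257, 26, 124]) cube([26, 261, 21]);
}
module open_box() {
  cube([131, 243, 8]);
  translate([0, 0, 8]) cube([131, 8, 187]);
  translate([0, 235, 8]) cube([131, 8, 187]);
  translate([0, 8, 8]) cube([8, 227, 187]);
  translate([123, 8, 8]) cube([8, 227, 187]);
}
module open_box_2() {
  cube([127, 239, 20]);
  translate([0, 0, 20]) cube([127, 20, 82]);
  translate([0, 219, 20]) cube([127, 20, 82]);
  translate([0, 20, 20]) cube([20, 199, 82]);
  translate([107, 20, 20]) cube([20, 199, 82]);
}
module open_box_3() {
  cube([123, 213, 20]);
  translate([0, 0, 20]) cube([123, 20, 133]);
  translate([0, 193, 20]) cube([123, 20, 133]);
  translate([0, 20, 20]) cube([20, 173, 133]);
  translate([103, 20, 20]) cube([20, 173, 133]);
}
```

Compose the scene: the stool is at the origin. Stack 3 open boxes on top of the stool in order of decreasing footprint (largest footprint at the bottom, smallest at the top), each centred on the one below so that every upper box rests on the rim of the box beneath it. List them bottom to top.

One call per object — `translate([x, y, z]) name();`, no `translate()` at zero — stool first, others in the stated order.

stool();
translate([76, 35, 404]) open_box();
translate([78, 37, 599]) open_box_2();
translate([80, 50, 701]) open_box_3();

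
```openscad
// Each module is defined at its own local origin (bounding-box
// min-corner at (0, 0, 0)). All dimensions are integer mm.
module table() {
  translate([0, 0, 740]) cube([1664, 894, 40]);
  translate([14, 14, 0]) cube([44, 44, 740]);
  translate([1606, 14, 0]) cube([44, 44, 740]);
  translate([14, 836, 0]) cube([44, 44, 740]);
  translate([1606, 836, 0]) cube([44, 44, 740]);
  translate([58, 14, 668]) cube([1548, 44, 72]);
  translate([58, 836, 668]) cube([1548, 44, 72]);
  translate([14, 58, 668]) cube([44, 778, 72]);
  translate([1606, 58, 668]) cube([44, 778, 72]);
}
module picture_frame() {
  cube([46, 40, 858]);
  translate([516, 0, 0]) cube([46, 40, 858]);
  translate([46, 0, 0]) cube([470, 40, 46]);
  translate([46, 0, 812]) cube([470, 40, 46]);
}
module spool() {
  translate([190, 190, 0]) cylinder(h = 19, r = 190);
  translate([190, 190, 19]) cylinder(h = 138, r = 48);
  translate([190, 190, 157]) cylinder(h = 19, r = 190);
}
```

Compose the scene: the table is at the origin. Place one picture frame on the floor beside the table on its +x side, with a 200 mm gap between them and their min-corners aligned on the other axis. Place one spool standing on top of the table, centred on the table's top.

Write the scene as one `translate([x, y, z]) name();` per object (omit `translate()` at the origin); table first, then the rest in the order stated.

table();
translate([1864, 0, 0]) picture_frame();
translate([642, 257, 780]) spool();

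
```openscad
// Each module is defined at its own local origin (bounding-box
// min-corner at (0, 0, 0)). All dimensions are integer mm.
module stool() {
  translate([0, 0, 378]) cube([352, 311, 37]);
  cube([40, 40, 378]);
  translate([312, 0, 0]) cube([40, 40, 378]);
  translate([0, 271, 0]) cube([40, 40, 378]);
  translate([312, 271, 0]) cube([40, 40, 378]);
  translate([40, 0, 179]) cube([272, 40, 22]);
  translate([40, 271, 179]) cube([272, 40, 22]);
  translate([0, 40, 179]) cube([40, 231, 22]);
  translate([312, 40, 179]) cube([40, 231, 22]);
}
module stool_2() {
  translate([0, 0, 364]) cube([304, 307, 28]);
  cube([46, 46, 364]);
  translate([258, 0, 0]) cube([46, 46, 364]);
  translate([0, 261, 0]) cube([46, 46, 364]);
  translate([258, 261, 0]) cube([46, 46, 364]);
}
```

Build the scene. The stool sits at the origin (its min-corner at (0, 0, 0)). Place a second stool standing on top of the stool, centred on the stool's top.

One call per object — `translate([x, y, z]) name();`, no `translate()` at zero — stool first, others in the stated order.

stool();
translate([24, 2, 415]) stool_2();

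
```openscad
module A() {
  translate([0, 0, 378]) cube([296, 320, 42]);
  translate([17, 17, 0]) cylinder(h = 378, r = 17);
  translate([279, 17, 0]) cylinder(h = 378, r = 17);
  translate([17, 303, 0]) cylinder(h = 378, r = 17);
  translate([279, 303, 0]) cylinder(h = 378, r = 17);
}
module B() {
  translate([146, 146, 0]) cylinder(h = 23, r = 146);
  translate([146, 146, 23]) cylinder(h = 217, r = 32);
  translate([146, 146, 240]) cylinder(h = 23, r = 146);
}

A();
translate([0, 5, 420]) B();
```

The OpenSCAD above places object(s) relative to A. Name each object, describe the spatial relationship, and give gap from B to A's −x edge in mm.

A is a stool. B is a spool. The spool is on top of the stool. The gap from the spool to the stool's −x edge is 0 mm.

The spool's min-x is at 0; the stool's min-x is 0; gap = 0 mm.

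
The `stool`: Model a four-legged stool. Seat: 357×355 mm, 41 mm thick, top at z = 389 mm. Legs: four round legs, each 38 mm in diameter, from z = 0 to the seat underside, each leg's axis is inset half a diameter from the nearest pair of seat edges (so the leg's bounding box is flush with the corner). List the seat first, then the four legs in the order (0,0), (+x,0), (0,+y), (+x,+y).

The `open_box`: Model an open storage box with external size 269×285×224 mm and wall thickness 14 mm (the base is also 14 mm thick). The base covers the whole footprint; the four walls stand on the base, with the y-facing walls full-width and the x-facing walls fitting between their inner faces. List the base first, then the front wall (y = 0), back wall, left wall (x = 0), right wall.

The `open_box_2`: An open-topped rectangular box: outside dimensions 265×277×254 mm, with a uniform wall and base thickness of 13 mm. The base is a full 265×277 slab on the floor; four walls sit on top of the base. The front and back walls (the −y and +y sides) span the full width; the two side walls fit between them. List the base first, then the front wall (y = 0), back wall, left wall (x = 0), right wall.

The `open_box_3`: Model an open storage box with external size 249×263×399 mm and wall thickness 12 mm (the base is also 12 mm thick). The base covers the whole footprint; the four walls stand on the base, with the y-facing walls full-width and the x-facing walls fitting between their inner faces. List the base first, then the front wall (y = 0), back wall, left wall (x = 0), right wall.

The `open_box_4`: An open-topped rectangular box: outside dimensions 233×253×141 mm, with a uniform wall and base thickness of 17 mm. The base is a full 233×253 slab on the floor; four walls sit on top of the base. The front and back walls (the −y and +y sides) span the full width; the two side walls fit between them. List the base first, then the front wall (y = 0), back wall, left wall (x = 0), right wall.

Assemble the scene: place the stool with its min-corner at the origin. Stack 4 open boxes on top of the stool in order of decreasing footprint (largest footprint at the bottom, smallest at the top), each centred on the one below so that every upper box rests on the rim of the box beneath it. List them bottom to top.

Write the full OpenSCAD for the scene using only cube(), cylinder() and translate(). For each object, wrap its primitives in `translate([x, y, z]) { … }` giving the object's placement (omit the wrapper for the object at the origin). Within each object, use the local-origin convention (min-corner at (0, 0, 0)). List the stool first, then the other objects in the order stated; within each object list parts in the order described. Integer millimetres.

translate([0, 0, 348]) cube([357, 355, 41]);
translate([19, 19, 0]) cylinder(h = 348, r = 19);
translate([338, 19, 0]) cylinder(h = 348, r = 19);
translate([19, 336, 0]) cylinder(h = 348, r = 19);
translate([338, 336, 0]) cylinder(h = 348, r = 19);
translate([44, 35, 389]) {
  cube([269, 285, 14]);
  translate([0, 0, 14]) cube([269, 14, 210]);
  translate([0, 271, 14]) cube([269, 14, 210]);
  translate([0, 14, 14]) cube([14, 257, 210]);
  translate([255, 14, 14]) cube([14, 257, 210]);
}
translate([46, 39, 613]) {
  cube([265, 277, 13]);
  translate([0, 0, 13]) cube([265, 13, 241]);
  translate([0, 264, 13]) cube([265, 13, 241]);
  translate([0, 13, 13]) cube([13, 251, 241]);
  translate([252, 13, 13]) cube([13, 251, 241]);
}
translate([54, 46, 867]) {
  cube([249, 263, 12]);
  translate([0, 0, 12]) cube([249, 12, 387]);
  translate([0, 251, 12]) cube([249, 12, 387]);
  translate([0, 12, 12]) cube([12, 239, 387]);
  translate([237, 12, 12]) cube([12, 239, 387]);
}
translate([62, 51, 1266]) {
  cube([233, 253, 17]);
  translate([0, 0, 17]) cube([233, 17, 124]);
  translate([0, 236, 17]) cube([233, 17, 124]);
  translate([0, 17, 17]) cube([17, 219, 124]);
  translate([216, 17, 17]) cube([17, 219, 124]);
}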